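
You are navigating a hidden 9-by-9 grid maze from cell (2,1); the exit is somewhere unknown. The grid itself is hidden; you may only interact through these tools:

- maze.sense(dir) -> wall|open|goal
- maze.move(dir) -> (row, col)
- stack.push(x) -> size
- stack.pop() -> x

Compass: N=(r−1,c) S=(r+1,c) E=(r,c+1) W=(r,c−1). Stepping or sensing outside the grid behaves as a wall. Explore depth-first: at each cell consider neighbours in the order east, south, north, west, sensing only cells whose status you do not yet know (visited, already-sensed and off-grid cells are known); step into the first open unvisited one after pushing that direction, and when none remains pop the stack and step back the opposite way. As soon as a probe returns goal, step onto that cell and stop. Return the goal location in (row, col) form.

>>> maze.sense dir→east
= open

>>> stack.push x→east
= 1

>>> maze.move dir→east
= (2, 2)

>>> maze.sense dir→east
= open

>>> stack.push x→east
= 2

>>> maze.move dir→east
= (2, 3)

>>> maze.sense dir→east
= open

>>> stack.push x→east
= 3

>>> maze.move dir→east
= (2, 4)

>>> maze.sense dir→east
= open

>>> stack.push x→east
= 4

>>> maze.move dir→east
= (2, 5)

>>> maze.sense dir→east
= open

>>> stack.push x→east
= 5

>>> maze.move dir→east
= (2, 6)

>>> maze.sense dir→east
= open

>>> stack.push x→east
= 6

>>> maze.move dir→east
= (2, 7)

>>> maze.sense dir→east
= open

>>> stack.push x→east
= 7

>>> maze.move dir→east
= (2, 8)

>>> maze.sense dir→south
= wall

>>> maze.sense dir→north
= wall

>>> stack.pop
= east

>>> maze.move dir→west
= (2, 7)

>>> maze.sense dir→south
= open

>>> stack.push x→south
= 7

>>> maze.move dir→south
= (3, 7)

>>> maze.sense dir→south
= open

>>> stack.push x→south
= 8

>>> maze.move dir→south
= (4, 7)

>>> maze.sense dir→east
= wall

>>> maze.sense dir→south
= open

>>> stack.push x→south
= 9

>>> maze.move dir→south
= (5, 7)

>>> maze.sense dir→east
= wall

>>> maze.sense dir→south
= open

>>> stack.push x→south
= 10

>>> maze.move dir→south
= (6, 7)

>>> maze.sense dir→east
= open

>>> stack.push x→east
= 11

>>> maze.move dir→east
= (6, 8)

>>> maze.sense dir→south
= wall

>>> stack.pop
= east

>>> maze.move dir→west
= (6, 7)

>>> maze.sense dir→south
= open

>>> stack.push x→south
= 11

>>> maze.move dir→south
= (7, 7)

>>> maze.sense dir→south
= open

>>> stack.push x→south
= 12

>>> maze.move dir→south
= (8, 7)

>>> maze.sense dir→east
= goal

>>> maze.move dir→east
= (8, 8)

Answer: (8, 8)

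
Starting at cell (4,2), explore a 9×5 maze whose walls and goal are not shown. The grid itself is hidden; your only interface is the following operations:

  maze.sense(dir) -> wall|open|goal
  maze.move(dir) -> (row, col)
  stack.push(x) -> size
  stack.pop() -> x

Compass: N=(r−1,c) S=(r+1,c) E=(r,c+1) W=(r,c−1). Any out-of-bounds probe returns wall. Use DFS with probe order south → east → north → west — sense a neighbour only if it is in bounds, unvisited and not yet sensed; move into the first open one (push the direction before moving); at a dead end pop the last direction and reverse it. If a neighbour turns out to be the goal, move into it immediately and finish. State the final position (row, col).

-> maze.sense(dir→south)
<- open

-> stack.push(x→south)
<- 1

-> maze.move(dir→south)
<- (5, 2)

-> maze.sense(dir→south)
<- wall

-> maze.sense(dir→east)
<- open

-> stack.push(x→east)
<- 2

-> maze.move(dir→east)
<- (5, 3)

-> maze.sense(dir→south)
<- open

-> stack.push(x→south)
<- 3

-> maze.move(dir→south)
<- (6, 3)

-> maze.sense(dir→south)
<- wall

-> maze.sense(dir→east)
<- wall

-> stack.pop()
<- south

-> maze.move(dir→north)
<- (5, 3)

-> maze.sense(dir→east)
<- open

-> stack.push(x→east)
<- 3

-> maze.move(dir→east)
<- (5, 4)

-> maze.sense(dir→north)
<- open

-> stack.push(x→north)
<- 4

-> maze.move(dir→north)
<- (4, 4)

-> maze.sense(dir→north)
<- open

-> stack.push(x→north)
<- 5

-> maze.move(dir→north)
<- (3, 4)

-> maze.sense(dir→north)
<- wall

-> maze.sense(dir→west)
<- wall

-> stack.pop()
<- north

-> maze.move(dir→south)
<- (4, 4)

-> maze.sense(dir→west)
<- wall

-> stack.pop()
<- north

-> maze.move(dir→south)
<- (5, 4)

-> stack.pop()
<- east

-> maze.move(dir→west)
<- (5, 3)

-> stack.pop()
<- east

-> maze.move(dir→west)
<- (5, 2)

-> maze.sense(dir→west)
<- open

-> stack.push(x→west)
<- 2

-> maze.move(dir→west)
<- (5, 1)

-> maze.sense(dir→south)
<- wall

-> maze.sense(dir→north)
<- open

-> stack.push(x→north)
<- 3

-> maze.move(dir→north)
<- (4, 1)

-> maze.sense(dir→north)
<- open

-> stack.push(x→north)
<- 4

-> maze.move(dir→north)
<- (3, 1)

-> maze.sense(dir→east)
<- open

-> stack.push(x→east)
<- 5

-> maze.move(dir→east)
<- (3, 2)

-> maze.sense(dir→north)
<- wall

-> stack.pop()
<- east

-> maze.move(dir→west)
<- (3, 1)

-> maze.sense(dir→north)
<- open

-> stack.push(x→north)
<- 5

-> maze.move(dir→north)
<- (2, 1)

-> maze.sense(dir→north)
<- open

-> stack.push(x→north)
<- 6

-> maze.move(dir→north)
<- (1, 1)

-> maze.sense(dir→east)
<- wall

-> maze.sense(dir→north)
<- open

-> stack.push(x→north)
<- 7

-> maze.move(dir→north)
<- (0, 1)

-> maze.sense(dir→east)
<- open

-> stack.push(x→east)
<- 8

-> maze.move(dir→east)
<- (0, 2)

-> maze.sense(dir→east)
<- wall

-> stack.pop()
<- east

-> maze.move(dir→west)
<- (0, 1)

-> maze.sense(dir→west)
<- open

-> stack.push(x→west)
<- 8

-> maze.move(dir→west)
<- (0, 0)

-> maze.sense(dir→south)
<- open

-> stack.push(x→south)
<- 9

-> maze.move(dir→south)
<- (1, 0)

-> maze.sense(dir→south)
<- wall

-> stack.pop()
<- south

-> maze.move(dir→north)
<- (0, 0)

-> stack.pop()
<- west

-> maze.move(dir→east)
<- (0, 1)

-> stack.pop()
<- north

-> maze.move(dir→south)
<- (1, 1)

-> stack.pop()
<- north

-> maze.move(dir→south)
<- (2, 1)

-> stack.pop()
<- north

-> maze.move(dir→south)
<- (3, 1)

-> maze.sense(dir→west)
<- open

-> stack.push(x→west)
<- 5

-> maze.move(dir→west)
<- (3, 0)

-> maze.sense(dir→south)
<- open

-> stack.push(x→south)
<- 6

-> maze.move(dir→south)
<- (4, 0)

-> maze.sense(dir→south)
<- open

-> stack.push(x→south)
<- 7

-> maze.move(dir→south)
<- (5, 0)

-> maze.sense(dir→south)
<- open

-> stack.push(x→south)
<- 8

-> maze.move(dir→south)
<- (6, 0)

-> maze.sense(dir→south)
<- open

-> stack.push(x→south)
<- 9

-> maze.move(dir→south)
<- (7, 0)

-> maze.sense(dir→south)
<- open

-> stack.push(x→south)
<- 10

-> maze.move(dir→south)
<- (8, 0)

-> maze.sense(dir→east)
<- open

-> stack.push(x→east)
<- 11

-> maze.move(dir→east)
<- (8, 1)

-> maze.sense(dir→east)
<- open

-> stack.push(x→east)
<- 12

-> maze.move(dir→east)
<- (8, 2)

-> maze.sense(dir→east)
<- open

-> stack.push(x→east)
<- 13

-> maze.move(dir→east)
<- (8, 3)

-> maze.sense(dir→east)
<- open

-> stack.push(x→east)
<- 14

-> maze.move(dir→east)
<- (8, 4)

-> maze.sense(dir→north)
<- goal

-> maze.move(dir→north)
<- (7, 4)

Answer: (7, 4)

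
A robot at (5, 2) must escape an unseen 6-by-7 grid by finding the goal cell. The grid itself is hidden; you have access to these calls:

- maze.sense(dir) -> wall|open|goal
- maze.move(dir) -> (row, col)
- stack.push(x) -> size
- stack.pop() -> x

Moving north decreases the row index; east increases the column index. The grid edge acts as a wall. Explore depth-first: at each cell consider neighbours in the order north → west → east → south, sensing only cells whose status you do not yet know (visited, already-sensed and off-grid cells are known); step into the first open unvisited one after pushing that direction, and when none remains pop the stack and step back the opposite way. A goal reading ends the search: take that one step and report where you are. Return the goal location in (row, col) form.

! 1. sense(dir→north) : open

! 2. push(x→north) : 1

! 3. move(dir→north) : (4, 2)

! 4. sense(dir→north) : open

! 5. push(x→north) : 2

! 6. move(dir→north) : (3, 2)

! 7. sense(dir→north) : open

! 8. push(x→north) : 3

! 9. move(dir→north) : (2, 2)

! 10. sense(dir→north) : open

! 11. push(x→north) : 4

! 12. move(dir→north) : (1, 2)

! 13. sense(dir→north) : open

! 14. push(x→north) : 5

! 15. move(dir→north) : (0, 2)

! 16. sense(dir→west) : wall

! 17. sense(dir→east) : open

! 18. push(x→east) : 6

! 19. move(dir→east) : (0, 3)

! 20. sense(dir→east) : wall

! 21. sense(dir→south) : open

! 22. push(x→south) : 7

! 23. move(dir→south) : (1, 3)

! 24. sense(dir→east) : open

! 25. push(x→east) : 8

! 26. move(dir→east) : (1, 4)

! 27. sense(dir→east) : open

! 28. push(x→east) : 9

! 29. move(dir→east) : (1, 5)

! 30. sense(dir→north) : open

! 31. push(x→north) : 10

! 32. move(dir→north) : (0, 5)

! 33. sense(dir→east) : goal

! 34. move(dir→east) : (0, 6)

Answer: (0, 6)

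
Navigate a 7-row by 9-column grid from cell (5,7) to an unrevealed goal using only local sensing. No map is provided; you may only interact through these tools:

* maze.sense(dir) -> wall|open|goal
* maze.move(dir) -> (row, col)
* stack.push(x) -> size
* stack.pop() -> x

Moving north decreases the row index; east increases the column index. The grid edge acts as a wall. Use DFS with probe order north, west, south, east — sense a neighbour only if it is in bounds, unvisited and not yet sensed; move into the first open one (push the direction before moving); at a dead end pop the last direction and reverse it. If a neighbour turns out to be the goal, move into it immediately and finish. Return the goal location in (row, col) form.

Do: maze.sense[dir→north]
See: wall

Do: maze.sense[dir→west]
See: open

Do: stack.push[x→west]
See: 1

Do: maze.move[dir→west]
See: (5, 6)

Do: maze.sense[dir→north]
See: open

Do: stack.push[x→north]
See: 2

Do: maze.move[dir→north]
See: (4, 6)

Do: maze.sense[dir→north]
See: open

Do: stack.push[x→north]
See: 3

Do: maze.move[dir→north]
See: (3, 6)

Do: maze.sense[dir→north]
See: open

Do: stack.push[x→north]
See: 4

Do: maze.move[dir→north]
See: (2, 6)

Do: maze.sense[dir→north]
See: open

Do: stack.push[x→north]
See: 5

Do: maze.move[dir→north]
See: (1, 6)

Do: maze.sense[dir→north]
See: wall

Do: maze.sense[dir→west]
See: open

Do: stack.push[x→west]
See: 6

Do: maze.move[dir→west]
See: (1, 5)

Do: maze.sense[dir→north]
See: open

Do: stack.push[x→north]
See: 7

Do: maze.move[dir→north]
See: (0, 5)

Do: maze.sense[dir→west]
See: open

Do: stack.push[x→west]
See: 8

Do: maze.move[dir→west]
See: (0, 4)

Do: maze.sense[dir→west]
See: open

Do: stack.push[x→west]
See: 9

Do: maze.move[dir→west]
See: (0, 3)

Do: maze.sense[dir→west]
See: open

Do: stack.push[x→west]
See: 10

Do: maze.move[dir→west]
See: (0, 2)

Do: maze.sense[dir→west]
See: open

Do: stack.push[x→west]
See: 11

Do: maze.move[dir→west]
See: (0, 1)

Do: maze.sense[dir→west]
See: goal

Do: maze.move[dir→west]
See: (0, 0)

Answer: (0, 0)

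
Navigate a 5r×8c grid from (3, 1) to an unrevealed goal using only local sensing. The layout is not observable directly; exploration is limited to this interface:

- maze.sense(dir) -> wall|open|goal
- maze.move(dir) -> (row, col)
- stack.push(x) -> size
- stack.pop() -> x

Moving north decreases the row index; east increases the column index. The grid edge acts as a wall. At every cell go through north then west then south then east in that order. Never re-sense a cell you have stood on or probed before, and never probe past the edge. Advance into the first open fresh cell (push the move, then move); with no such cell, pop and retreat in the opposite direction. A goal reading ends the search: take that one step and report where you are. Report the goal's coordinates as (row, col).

==> maze.sense(north)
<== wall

==> maze.sense(west)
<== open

==> stack.push(west)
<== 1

==> maze.move(west)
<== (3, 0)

==> maze.sense(north)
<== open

==> stack.push(north)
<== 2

==> maze.move(north)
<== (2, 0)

==> maze.sense(north)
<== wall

==> stack.pop()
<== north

==> maze.move(south)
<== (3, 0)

==> maze.sense(south)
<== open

==> stack.push(south)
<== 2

==> maze.move(south)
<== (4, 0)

==> maze.sense(east)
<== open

==> stack.push(east)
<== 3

==> maze.move(east)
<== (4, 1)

==> maze.sense(east)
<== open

==> stack.push(east)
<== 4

==> maze.move(east)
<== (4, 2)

==> maze.sense(north)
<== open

==> stack.push(north)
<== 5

==> maze.move(north)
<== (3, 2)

==> maze.sense(north)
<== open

==> stack.push(north)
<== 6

==> maze.move(north)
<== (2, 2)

==> maze.sense(north)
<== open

==> stack.push(north)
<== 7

==> maze.move(north)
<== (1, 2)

==> maze.sense(north)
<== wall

==> maze.sense(west)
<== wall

==> maze.sense(east)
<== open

==> stack.push(east)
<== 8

==> maze.move(east)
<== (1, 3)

==> maze.sense(north)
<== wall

==> maze.sense(south)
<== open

==> stack.push(south)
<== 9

==> maze.move(south)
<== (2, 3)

==> maze.sense(south)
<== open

==> stack.push(south)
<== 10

==> maze.move(south)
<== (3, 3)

==> maze.sense(south)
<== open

==> stack.push(south)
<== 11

==> maze.move(south)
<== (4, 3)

==> maze.sense(east)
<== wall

==> stack.pop()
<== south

==> maze.move(north)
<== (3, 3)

==> maze.sense(east)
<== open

==> stack.push(east)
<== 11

==> maze.move(east)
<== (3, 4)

==> maze.sense(north)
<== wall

==> maze.sense(east)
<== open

==> stack.push(east)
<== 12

==> maze.move(east)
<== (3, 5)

==> maze.sense(north)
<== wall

==> maze.sense(south)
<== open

==> stack.push(south)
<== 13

==> maze.move(south)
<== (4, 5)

==> maze.sense(east)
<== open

==> stack.push(east)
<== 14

==> maze.move(east)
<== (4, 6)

==> maze.sense(north)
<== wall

==> maze.sense(east)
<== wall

==> stack.pop()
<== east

==> maze.move(west)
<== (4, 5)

==> stack.pop()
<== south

==> maze.move(north)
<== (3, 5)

==> stack.pop()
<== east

==> maze.move(west)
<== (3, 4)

==> stack.pop()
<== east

==> maze.move(west)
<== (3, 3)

==> stack.pop()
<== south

==> maze.move(north)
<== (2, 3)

==> stack.pop()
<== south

==> maze.move(north)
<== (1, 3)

==> maze.sense(east)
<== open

==> stack.push(east)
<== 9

==> maze.move(east)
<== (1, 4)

==> maze.sense(north)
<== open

==> stack.push(north)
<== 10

==> maze.move(north)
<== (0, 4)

==> maze.sense(east)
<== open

==> stack.push(east)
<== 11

==> maze.move(east)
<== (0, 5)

==> maze.sense(south)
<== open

==> stack.push(south)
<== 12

==> maze.move(south)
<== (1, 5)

==> maze.sense(east)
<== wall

==> stack.pop()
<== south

==> maze.move(north)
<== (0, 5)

==> maze.sense(east)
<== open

==> stack.push(east)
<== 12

==> maze.move(east)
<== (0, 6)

==> maze.sense(east)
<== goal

==> maze.move(east)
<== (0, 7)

Answer: (0, 7)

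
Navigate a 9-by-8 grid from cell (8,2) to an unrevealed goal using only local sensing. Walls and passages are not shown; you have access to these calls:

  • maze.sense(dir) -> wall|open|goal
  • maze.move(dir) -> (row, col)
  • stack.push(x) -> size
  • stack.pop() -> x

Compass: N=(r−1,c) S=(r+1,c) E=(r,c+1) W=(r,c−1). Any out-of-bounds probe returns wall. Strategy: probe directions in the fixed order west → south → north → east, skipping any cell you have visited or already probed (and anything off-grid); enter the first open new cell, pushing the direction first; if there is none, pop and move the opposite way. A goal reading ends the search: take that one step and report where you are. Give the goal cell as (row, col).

% maze.sense dir: west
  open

% stack.push x: west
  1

% maze.move dir: west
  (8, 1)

% maze.sense dir: west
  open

% stack.push x: west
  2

% maze.move dir: west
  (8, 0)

% maze.sense dir: north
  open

% stack.push x: north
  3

% maze.move dir: north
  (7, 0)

% maze.sense dir: north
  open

% stack.push x: north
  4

% maze.move dir: north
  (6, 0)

% maze.sense dir: north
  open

% stack.push x: north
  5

% maze.move dir: north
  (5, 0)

% maze.sense dir: north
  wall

% maze.sense dir: east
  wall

% stack.pop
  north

% maze.move dir: south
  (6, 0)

% maze.sense dir: east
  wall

% stack.pop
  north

% maze.move dir: south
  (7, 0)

% maze.sense dir: east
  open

% stack.push x: east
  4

% maze.move dir: east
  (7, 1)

% maze.sense dir: east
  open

% stack.push x: east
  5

% maze.move dir: east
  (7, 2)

% maze.sense dir: north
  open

% stack.push x: north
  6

% maze.move dir: north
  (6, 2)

% maze.sense dir: north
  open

% stack.push x: north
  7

% maze.move dir: north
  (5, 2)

% maze.sense dir: north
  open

% stack.push x: north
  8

% maze.move dir: north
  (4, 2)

% maze.sense dir: west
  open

% stack.push x: west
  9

% maze.move dir: west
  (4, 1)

% maze.sense dir: north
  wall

% stack.pop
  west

% maze.move dir: east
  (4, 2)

% maze.sense dir: north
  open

% stack.push x: north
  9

% maze.move dir: north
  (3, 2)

% maze.sense dir: north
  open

% stack.push x: north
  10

% maze.move dir: north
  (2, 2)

% maze.sense dir: west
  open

% stack.push x: west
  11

% maze.move dir: west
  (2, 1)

% maze.sense dir: west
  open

% stack.push x: west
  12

% maze.move dir: west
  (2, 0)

% maze.sense dir: south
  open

% stack.push x: south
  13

% maze.move dir: south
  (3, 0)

% stack.pop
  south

% maze.move dir: north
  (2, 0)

% maze.sense dir: north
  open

% stack.push x: north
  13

% maze.move dir: north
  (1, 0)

% maze.sense dir: north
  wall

% maze.sense dir: east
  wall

% stack.pop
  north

% maze.move dir: south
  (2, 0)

% stack.pop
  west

% maze.move dir: east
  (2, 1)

% stack.pop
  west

% maze.move dir: east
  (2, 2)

% maze.sense dir: north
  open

% stack.push x: north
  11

% maze.move dir: north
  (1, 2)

% maze.sense dir: north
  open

% stack.push x: north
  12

% maze.move dir: north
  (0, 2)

% maze.sense dir: west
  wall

% maze.sense dir: east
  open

% stack.push x: east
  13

% maze.move dir: east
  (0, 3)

% maze.sense dir: south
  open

% stack.push x: south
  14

% maze.move dir: south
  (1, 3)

% maze.sense dir: south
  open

% stack.push x: south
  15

% maze.move dir: south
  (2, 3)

% maze.sense dir: south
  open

% stack.push x: south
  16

% maze.move dir: south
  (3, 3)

% maze.sense dir: south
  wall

% maze.sense dir: east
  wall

% stack.pop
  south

% maze.move dir: north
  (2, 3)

% maze.sense dir: east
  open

% stack.push x: east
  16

% maze.move dir: east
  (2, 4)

% maze.sense dir: north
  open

% stack.push x: north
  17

% maze.move dir: north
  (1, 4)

% maze.sense dir: north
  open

% stack.push x: north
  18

% maze.move dir: north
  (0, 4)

% maze.sense dir: east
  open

% stack.push x: east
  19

% maze.move dir: east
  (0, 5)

% maze.sense dir: south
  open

% stack.push x: south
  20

% maze.move dir: south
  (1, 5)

% maze.sense dir: south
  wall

% maze.sense dir: east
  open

% stack.push x: east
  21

% maze.move dir: east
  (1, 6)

% maze.sense dir: south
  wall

% maze.sense dir: north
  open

% stack.push x: north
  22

% maze.move dir: north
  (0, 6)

% maze.sense dir: east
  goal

% maze.move dir: east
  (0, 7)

Answer: (0, 7)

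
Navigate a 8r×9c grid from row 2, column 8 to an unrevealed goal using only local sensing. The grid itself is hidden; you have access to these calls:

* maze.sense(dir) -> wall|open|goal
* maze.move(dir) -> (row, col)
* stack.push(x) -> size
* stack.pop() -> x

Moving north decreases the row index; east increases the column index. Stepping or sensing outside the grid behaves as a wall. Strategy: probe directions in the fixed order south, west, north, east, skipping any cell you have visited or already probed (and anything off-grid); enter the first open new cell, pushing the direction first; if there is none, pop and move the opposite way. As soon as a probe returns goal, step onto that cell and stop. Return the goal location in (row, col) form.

Step: maze.sense[dir: south]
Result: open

Step: stack.push[x: south]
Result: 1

Step: maze.move[dir: south]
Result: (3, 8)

Step: maze.sense[dir: south]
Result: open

Step: stack.push[x: south]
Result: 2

Step: maze.move[dir: south]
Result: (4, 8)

Step: maze.sense[dir: south]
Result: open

Step: stack.push[x: south]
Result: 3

Step: maze.move[dir: south]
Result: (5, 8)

Step: maze.sense[dir: south]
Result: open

Step: stack.push[x: south]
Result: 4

Step: maze.move[dir: south]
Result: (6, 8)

Step: maze.sense[dir: south]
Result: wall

Step: maze.sense[dir: west]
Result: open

Step: stack.push[x: west]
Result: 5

Step: maze.move[dir: west]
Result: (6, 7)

Step: maze.sense[dir: south]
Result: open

Step: stack.push[x: south]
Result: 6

Step: maze.move[dir: south]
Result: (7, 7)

Step: maze.sense[dir: west]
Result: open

Step: stack.push[x: west]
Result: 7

Step: maze.move[dir: west]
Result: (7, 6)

Step: maze.sense[dir: west]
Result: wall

Step: maze.sense[dir: north]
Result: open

Step: stack.push[x: north]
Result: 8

Step: maze.move[dir: north]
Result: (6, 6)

Step: maze.sense[dir: west]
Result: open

Step: stack.push[x: west]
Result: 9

Step: maze.move[dir: west]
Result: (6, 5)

Step: maze.sense[dir: west]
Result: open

Step: stack.push[x: west]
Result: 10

Step: maze.move[dir: west]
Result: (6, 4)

Step: maze.sense[dir: south]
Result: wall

Step: maze.sense[dir: west]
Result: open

Step: stack.push[x: west]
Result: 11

Step: maze.move[dir: west]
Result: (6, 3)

Step: maze.sense[dir: south]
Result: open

Step: stack.push[x: south]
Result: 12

Step: maze.move[dir: south]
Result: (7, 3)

Step: maze.sense[dir: west]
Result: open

Step: stack.push[x: west]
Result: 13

Step: maze.move[dir: west]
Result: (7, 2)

Step: maze.sense[dir: west]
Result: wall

Step: maze.sense[dir: north]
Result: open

Step: stack.push[x: north]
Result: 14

Step: maze.move[dir: north]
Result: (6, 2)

Step: maze.sense[dir: west]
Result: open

Step: stack.push[x: west]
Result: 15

Step: maze.move[dir: west]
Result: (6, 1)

Step: maze.sense[dir: west]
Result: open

Step: stack.push[x: west]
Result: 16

Step: maze.move[dir: west]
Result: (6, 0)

Step: maze.sense[dir: south]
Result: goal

Step: maze.move[dir: south]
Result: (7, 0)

Answer: (7, 0)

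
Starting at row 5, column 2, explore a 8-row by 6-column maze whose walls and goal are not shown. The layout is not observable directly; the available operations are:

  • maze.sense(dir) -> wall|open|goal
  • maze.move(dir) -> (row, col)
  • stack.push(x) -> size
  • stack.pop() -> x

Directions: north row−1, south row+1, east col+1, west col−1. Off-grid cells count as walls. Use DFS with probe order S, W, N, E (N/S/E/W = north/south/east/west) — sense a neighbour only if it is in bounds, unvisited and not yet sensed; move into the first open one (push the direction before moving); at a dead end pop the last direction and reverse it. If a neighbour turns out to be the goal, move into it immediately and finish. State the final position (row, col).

Then maze.sense passing dir: south, and get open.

I call stack.push passing x: south, → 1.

I use maze.move passing dir: south, giving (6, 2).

Calling maze.sense passing dir: south, and see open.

I use stack.push passing x: south, and observe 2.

Now I run maze.move passing dir: south, yielding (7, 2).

I run maze.sense passing dir: west, → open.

Now I run stack.push passing x: west, — result: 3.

Invoking maze.move passing dir: west, — result: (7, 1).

Calling maze.sense passing dir: west, yielding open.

Calling stack.push passing x: west, — result: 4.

I run maze.move passing dir: west, which returns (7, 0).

Then maze.sense passing dir: north, which returns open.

I invoke stack.push passing x: north, → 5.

I use maze.move passing dir: north, : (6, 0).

Calling maze.sense passing dir: north, — result: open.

Calling stack.push passing x: north, and get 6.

I call maze.move passing dir: north, and see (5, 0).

I invoke maze.sense passing dir: north, — result: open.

I run stack.push passing x: north, and observe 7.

Then maze.move passing dir: north, — result: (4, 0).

Then maze.sense passing dir: north, and see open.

I use stack.push passing x: north, → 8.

Now I run maze.move passing dir: north, giving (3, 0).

Using maze.sense passing dir: north, — result: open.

Then stack.push passing x: north, yielding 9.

Calling maze.move passing dir: north, giving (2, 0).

Now I run maze.sense passing dir: north, — result: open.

Next I call stack.push passing x: north, yielding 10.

Invoking maze.move passing dir: north, giving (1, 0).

I run maze.sense passing dir: north, yielding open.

Then stack.push passing x: north, → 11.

Then maze.move passing dir: north, giving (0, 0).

Now I run maze.sense passing dir: east, giving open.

I try stack.push passing x: east, and see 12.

I call maze.move passing dir: east, yielding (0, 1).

I try maze.sense passing dir: south, — result: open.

Invoking stack.push passing x: south, giving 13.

I invoke maze.move passing dir: south, yielding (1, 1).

I invoke maze.sense passing dir: south, giving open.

Now I run stack.push passing x: south, → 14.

Calling maze.move passing dir: south, which returns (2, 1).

Using maze.sense passing dir: south, giving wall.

I call maze.sense passing dir: east, → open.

I run stack.push passing x: east, yielding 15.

Invoking maze.move passing dir: east, — result: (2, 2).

Calling maze.sense passing dir: south, which returns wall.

Then maze.sense passing dir: north, and get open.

Using stack.push passing x: north, and see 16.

I call maze.move passing dir: north, which returns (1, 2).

Now I run maze.sense passing dir: north, and see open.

Next I call stack.push passing x: north, and see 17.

I call maze.move passing dir: north, and see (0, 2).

I call maze.sense passing dir: east, and observe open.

I call stack.push passing x: east, and see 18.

Now I run maze.move passing dir: east, — result: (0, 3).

Invoking maze.sense passing dir: south, and see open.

I call stack.push passing x: south, which returns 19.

Invoking maze.move passing dir: south, and observe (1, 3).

Using maze.sense passing dir: south, and get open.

Next I call stack.push passing x: south, yielding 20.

I use maze.move passing dir: south, → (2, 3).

Invoking maze.sense passing dir: south, — result: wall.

I use maze.sense passing dir: east, yielding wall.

Invoking stack.pop, and see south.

I try maze.move passing dir: north, → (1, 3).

Then maze.sense passing dir: east, yielding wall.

I invoke stack.pop(), and see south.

Now I run maze.move passing dir: north, and observe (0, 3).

Next I call maze.sense passing dir: east, → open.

I try stack.push passing x: east, and get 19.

Now I run maze.move passing dir: east, which returns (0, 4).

I use maze.sense passing dir: east, and observe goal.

Calling maze.move passing dir: east, which returns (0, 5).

Answer: (0, 5)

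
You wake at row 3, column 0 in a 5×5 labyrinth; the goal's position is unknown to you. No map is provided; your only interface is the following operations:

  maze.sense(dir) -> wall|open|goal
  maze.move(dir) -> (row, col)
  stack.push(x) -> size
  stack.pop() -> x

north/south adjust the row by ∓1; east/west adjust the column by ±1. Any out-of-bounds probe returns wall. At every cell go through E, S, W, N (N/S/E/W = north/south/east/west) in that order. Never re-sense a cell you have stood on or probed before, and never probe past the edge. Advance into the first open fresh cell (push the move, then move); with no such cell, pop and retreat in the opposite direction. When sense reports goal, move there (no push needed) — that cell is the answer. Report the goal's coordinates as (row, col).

Calling sense using dir=east, → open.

Next I call push using x=east, → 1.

Calling move using dir=east, and get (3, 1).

Then sense using dir=east, : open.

Invoking push using x=east, : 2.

I invoke move using dir=east, yielding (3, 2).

I call sense using dir=east, and observe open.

I invoke push using x=east, — result: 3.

I call move using dir=east, giving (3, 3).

I invoke sense using dir=east, yielding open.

Invoking push using x=east, yielding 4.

I use move using dir=east, and observe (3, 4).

I use sense using dir=south, and observe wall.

I run sense using dir=north, and get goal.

Using move using dir=north, : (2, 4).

Answer: (2, 4)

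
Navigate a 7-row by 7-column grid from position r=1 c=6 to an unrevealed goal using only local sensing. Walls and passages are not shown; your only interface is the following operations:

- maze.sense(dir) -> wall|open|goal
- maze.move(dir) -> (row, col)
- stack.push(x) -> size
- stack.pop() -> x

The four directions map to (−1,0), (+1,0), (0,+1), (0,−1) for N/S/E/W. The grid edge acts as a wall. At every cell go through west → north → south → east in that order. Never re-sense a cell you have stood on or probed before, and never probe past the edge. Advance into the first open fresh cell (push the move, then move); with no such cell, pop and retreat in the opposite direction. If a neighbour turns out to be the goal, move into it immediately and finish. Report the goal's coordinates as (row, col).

% maze.sense(dir→west) == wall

% maze.sense(dir→north) == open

% stack.push(x→north) == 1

% maze.move(dir→north) == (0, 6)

% maze.sense(dir→west) == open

% stack.push(x→west) == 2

% maze.move(dir→west) == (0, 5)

% maze.sense(dir→west) == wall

% stack.pop() == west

% maze.move(dir→east) == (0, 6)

% stack.pop() == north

% maze.move(dir→south) == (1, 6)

% maze.sense(dir→south) == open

% stack.push(x→south) == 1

% maze.move(dir→south) == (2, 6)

% maze.sense(dir→west) == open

% stack.push(x→west) == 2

% maze.move(dir→west) == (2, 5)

% maze.sense(dir→west) == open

% stack.push(x→west) == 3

% maze.move(dir→west) == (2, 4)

% maze.sense(dir→west) == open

% stack.push(x→west) == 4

% maze.move(dir→west) == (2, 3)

% maze.sense(dir→west) == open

% stack.push(x→west) == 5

% maze.move(dir→west) == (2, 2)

% maze.sense(dir→west) == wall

% maze.sense(dir→north) == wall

% maze.sense(dir→south) == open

% stack.push(x→south) == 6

% maze.move(dir→south) == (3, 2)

% maze.sense(dir→west) == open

% stack.push(x→west) == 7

% maze.move(dir→west) == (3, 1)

% maze.sense(dir→west) == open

% stack.push(x→west) == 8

% maze.move(dir→west) == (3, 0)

% maze.sense(dir→north) == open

% stack.push(x→north) == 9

% maze.move(dir→north) == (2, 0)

% maze.sense(dir→north) == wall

% stack.pop() == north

% maze.move(dir→south) == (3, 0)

% maze.sense(dir→south) == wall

% stack.pop() == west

% maze.move(dir→east) == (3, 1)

% maze.sense(dir→south) == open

% stack.push(x→south) == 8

% maze.move(dir→south) == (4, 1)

% maze.sense(dir→south) == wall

% maze.sense(dir→east) == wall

% stack.pop() == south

% maze.move(dir→north) == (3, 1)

% stack.pop() == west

% maze.move(dir→east) == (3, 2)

% maze.sense(dir→east) == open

% stack.push(x→east) == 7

% maze.move(dir→east) == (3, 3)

% maze.sense(dir→south) == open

% stack.push(x→south) == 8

% maze.move(dir→south) == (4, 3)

% maze.sense(dir→south) == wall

% maze.sense(dir→east) == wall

% stack.pop() == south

% maze.move(dir→north) == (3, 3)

% maze.sense(dir→east) == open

% stack.push(x→east) == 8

% maze.move(dir→east) == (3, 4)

% maze.sense(dir→east) == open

% stack.push(x→east) == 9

% maze.move(dir→east) == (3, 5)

% maze.sense(dir→south) == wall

% maze.sense(dir→east) == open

% stack.push(x→east) == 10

% maze.move(dir→east) == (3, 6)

% maze.sense(dir→south) == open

% stack.push(x→south) == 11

% maze.move(dir→south) == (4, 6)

% maze.sense(dir→south) == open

% stack.push(x→south) == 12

% maze.move(dir→south) == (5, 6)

% maze.sense(dir→west) == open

% stack.push(x→west) == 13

% maze.move(dir→west) == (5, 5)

% maze.sense(dir→west) == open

% stack.push(x→west) == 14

% maze.move(dir→west) == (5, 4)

% maze.sense(dir→south) == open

% stack.push(x→south) == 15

% maze.move(dir→south) == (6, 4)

% maze.sense(dir→west) == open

% stack.push(x→west) == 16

% maze.move(dir→west) == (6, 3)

% maze.sense(dir→west) == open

% stack.push(x→west) == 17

% maze.move(dir→west) == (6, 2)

% maze.sense(dir→west) == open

% stack.push(x→west) == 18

% maze.move(dir→west) == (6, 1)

% maze.sense(dir→west) == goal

% maze.move(dir→west) == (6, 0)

Answer: (6, 0)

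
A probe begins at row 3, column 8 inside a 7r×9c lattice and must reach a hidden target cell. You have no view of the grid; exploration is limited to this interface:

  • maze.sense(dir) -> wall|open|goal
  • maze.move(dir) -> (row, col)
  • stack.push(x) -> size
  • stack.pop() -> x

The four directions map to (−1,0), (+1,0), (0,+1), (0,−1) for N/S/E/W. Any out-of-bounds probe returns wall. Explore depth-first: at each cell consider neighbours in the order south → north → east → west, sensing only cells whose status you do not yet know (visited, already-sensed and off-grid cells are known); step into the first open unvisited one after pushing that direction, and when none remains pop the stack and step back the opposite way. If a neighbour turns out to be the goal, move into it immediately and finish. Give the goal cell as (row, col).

·→ maze.sense(dir: south)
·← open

·→ stack.push(x: south)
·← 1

·→ maze.move(dir: south)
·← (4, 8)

·→ maze.sense(dir: south)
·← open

·→ stack.push(x: south)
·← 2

·→ maze.move(dir: south)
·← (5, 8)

·→ maze.sense(dir: south)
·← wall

·→ maze.sense(dir: west)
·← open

·→ stack.push(x: west)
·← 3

·→ maze.move(dir: west)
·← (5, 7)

·→ maze.sense(dir: south)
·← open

·→ stack.push(x: south)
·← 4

·→ maze.move(dir: south)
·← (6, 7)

·→ maze.sense(dir: west)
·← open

·→ stack.push(x: west)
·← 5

·→ maze.move(dir: west)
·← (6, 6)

·→ maze.sense(dir: north)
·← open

·→ stack.push(x: north)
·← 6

·→ maze.move(dir: north)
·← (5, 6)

·→ maze.sense(dir: north)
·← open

·→ stack.push(x: north)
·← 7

·→ maze.move(dir: north)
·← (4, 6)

·→ maze.sense(dir: north)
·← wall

·→ maze.sense(dir: east)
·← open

·→ stack.push(x: east)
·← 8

·→ maze.move(dir: east)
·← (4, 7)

·→ maze.sense(dir: north)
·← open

·→ stack.push(x: north)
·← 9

·→ maze.move(dir: north)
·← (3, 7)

·→ maze.sense(dir: north)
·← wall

·→ stack.pop()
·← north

·→ maze.move(dir: south)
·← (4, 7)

·→ stack.pop()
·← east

·→ maze.move(dir: west)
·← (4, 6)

·→ maze.sense(dir: west)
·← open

·→ stack.push(x: west)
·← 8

·→ maze.move(dir: west)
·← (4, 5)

·→ maze.sense(dir: south)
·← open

·→ stack.push(x: south)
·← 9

·→ maze.move(dir: south)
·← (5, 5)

·→ maze.sense(dir: south)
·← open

·→ stack.push(x: south)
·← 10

·→ maze.move(dir: south)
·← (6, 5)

·→ maze.sense(dir: west)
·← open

·→ stack.push(x: west)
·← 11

·→ maze.move(dir: west)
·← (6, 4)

·→ maze.sense(dir: north)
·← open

·→ stack.push(x: north)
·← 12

·→ maze.move(dir: north)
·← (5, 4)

·→ maze.sense(dir: north)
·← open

·→ stack.push(x: north)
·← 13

·→ maze.move(dir: north)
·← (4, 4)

·→ maze.sense(dir: north)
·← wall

·→ maze.sense(dir: west)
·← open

·→ stack.push(x: west)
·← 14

·→ maze.move(dir: west)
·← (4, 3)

·→ maze.sense(dir: south)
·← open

·→ stack.push(x: south)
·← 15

·→ maze.move(dir: south)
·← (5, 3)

·→ maze.sense(dir: south)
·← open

·→ stack.push(x: south)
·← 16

·→ maze.move(dir: south)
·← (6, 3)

·→ maze.sense(dir: west)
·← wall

·→ stack.pop()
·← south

·→ maze.move(dir: north)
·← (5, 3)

·→ maze.sense(dir: west)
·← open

·→ stack.push(x: west)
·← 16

·→ maze.move(dir: west)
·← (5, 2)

·→ maze.sense(dir: north)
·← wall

·→ maze.sense(dir: west)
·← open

·→ stack.push(x: west)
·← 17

·→ maze.move(dir: west)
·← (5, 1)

·→ maze.sense(dir: south)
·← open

·→ stack.push(x: south)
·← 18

·→ maze.move(dir: south)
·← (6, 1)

·→ maze.sense(dir: west)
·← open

·→ stack.push(x: west)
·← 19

·→ maze.move(dir: west)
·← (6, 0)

·→ maze.sense(dir: north)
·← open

·→ stack.push(x: north)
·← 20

·→ maze.move(dir: north)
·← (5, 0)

·→ maze.sense(dir: north)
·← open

·→ stack.push(x: north)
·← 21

·→ maze.move(dir: north)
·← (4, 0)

·→ maze.sense(dir: north)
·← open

·→ stack.push(x: north)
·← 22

·→ maze.move(dir: north)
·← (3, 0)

·→ maze.sense(dir: north)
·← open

·→ stack.push(x: north)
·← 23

·→ maze.move(dir: north)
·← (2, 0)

·→ maze.sense(dir: north)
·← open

·→ stack.push(x: north)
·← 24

·→ maze.move(dir: north)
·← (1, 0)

·→ maze.sense(dir: north)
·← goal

·→ maze.move(dir: north)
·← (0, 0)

Answer: (0, 0)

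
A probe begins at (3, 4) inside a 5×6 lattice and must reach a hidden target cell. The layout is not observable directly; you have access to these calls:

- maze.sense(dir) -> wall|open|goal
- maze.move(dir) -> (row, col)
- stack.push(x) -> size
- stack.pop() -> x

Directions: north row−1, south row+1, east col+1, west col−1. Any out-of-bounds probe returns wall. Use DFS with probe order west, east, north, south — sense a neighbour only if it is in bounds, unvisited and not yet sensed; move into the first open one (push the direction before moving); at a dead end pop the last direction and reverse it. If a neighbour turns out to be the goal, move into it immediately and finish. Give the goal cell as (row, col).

Invoking sense using west, which returns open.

Now I run push using west, yielding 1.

Using move using west, and see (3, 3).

Using sense using west, and get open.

Using push using west, giving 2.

Invoking move using west, and observe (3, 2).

Then sense using west, : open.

I run push using west, and get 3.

I run move using west, and observe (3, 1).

Next I call sense using west, which returns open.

Then push using west, : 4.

Then move using west, : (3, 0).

I use sense using north, which returns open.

I call push using north, and observe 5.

I try move using north, and get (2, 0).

Then sense using east, : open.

I run push using east, and get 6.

Invoking move using east, yielding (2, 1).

I use sense using east, and get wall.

I use sense using north, and observe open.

I run push using north, — result: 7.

I call move using north, giving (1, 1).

Invoking sense using west, which returns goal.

I invoke move using west, : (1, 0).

Answer: (1, 0)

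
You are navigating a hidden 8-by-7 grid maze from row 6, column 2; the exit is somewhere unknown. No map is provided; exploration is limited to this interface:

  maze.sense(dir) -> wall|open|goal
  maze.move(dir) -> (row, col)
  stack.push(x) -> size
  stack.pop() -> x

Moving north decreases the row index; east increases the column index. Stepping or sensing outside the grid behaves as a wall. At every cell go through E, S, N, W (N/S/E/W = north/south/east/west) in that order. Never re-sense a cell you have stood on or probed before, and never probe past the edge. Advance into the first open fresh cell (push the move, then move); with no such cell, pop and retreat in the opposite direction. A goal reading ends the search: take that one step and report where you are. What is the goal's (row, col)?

·→ sense(dir='east')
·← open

·→ push(x='east')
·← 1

·→ move(dir='east')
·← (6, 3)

·→ sense(dir='east')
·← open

·→ push(x='east')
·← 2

·→ move(dir='east')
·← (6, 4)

·→ sense(dir='east')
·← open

·→ push(x='east')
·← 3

·→ move(dir='east')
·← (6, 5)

·→ sense(dir='east')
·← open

·→ push(x='east')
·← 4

·→ move(dir='east')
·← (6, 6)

·→ sense(dir='south')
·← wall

·→ sense(dir='north')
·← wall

·→ pop()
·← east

·→ move(dir='west')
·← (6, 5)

·→ sense(dir='south')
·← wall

·→ sense(dir='north')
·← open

·→ push(x='north')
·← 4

·→ move(dir='north')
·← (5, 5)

·→ sense(dir='north')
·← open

·→ push(x='north')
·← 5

·→ move(dir='north')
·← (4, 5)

·→ sense(dir='east')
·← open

·→ push(x='east')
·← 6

·→ move(dir='east')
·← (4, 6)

·→ sense(dir='north')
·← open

·→ push(x='north')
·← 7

·→ move(dir='north')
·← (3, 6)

·→ sense(dir='north')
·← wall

·→ sense(dir='west')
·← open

·→ push(x='west')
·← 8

·→ move(dir='west')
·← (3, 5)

·→ sense(dir='north')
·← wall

·→ sense(dir='west')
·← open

·→ push(x='west')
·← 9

·→ move(dir='west')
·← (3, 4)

·→ sense(dir='south')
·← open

·→ push(x='south')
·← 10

·→ move(dir='south')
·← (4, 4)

·→ sense(dir='south')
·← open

·→ push(x='south')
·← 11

·→ move(dir='south')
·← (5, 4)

·→ sense(dir='west')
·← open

·→ push(x='west')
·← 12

·→ move(dir='west')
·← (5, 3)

·→ sense(dir='north')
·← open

·→ push(x='north')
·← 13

·→ move(dir='north')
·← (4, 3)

·→ sense(dir='north')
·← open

·→ push(x='north')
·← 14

·→ move(dir='north')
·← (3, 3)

·→ sense(dir='north')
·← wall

·→ sense(dir='west')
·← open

·→ push(x='west')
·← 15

·→ move(dir='west')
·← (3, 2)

·→ sense(dir='south')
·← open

·→ push(x='south')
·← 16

·→ move(dir='south')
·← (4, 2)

·→ sense(dir='south')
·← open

·→ push(x='south')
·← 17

·→ move(dir='south')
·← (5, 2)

·→ sense(dir='west')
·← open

·→ push(x='west')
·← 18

·→ move(dir='west')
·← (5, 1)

·→ sense(dir='south')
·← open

·→ push(x='south')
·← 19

·→ move(dir='south')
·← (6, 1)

·→ sense(dir='south')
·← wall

·→ sense(dir='west')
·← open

·→ push(x='west')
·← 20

·→ move(dir='west')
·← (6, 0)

·→ sense(dir='south')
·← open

·→ push(x='south')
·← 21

·→ move(dir='south')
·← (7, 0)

·→ pop()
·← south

·→ move(dir='north')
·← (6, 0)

·→ sense(dir='north')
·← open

·→ push(x='north')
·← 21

·→ move(dir='north')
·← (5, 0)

·→ sense(dir='north')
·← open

·→ push(x='north')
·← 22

·→ move(dir='north')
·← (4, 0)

·→ sense(dir='east')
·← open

·→ push(x='east')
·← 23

·→ move(dir='east')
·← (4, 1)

·→ sense(dir='north')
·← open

·→ push(x='north')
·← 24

·→ move(dir='north')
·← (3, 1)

·→ sense(dir='north')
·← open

·→ push(x='north')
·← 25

·→ move(dir='north')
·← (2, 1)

·→ sense(dir='east')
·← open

·→ push(x='east')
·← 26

·→ move(dir='east')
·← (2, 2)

·→ sense(dir='north')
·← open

·→ push(x='north')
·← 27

·→ move(dir='north')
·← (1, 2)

·→ sense(dir='east')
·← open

·→ push(x='east')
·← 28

·→ move(dir='east')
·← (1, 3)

·→ sense(dir='east')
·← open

·→ push(x='east')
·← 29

·→ move(dir='east')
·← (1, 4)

·→ sense(dir='east')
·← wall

·→ sense(dir='south')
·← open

·→ push(x='south')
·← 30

·→ move(dir='south')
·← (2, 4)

·→ pop()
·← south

·→ move(dir='north')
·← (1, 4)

·→ sense(dir='north')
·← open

·→ push(x='north')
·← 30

·→ move(dir='north')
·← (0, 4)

·→ sense(dir='east')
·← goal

·→ move(dir='east')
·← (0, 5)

Answer: (0, 5)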